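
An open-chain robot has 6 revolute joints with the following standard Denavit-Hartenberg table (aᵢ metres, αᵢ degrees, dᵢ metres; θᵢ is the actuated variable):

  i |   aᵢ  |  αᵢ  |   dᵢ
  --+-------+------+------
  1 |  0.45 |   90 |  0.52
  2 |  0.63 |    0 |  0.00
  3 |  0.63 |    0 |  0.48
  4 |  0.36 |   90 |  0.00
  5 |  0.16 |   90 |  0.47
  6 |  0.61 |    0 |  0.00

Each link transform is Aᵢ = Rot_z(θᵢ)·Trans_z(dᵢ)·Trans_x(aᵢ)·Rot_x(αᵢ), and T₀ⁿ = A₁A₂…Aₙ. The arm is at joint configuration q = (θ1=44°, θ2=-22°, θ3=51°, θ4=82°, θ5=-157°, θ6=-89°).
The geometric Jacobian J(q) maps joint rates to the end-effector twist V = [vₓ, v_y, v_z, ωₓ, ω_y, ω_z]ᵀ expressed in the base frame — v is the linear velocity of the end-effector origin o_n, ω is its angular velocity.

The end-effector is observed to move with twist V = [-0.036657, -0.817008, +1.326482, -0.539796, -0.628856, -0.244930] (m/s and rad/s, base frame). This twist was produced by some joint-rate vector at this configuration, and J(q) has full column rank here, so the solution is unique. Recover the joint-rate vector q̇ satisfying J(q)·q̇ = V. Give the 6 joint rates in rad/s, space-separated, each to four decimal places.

-0.2040 0.6350 0.8180 -0.7690 -0.7850 -0.6590

o_n = [1.2811, 0.6626, 0.7287]
J₁: ẑ×o_n = [-0.6626, 1.2811, 0.0000], ω = ẑ
J2: z=[0.6947, -0.7193, 0.0000] o=[0.3237, 0.3126, 0.5200] → [-0.1501, -0.1450, 0.9318, 0.6947, -0.7193, 0.0000]
J3: z=[0.6947, -0.7193, 0.0000] o=[0.7439, 0.7184, 0.2840] → [-0.3199, -0.3089, 0.3477, 0.6947, -0.7193, 0.0000]
J4: z=[0.6947, -0.7193, 0.0000] o=[1.4737, 0.7558, 0.5894] → [-0.1002, -0.0968, -0.2033, 0.6947, -0.7193, 0.0000]
J5: z=[0.6716, 0.6485, 0.3584] o=[1.3809, 0.6662, 0.9255] → [-0.1263, 0.0964, 0.0622, 0.6716, 0.6485, 0.3584]
J6: z=[0.7402, -0.5649, -0.3648] o=[1.6911, 1.0527, 0.9565] → [-0.0137, 0.3181, -0.5203, 0.7402, -0.5649, -0.3648]
q̇ = J⁺·V = [-0.2040, 0.6350, 0.8180, -0.7690, -0.7850, -0.6590]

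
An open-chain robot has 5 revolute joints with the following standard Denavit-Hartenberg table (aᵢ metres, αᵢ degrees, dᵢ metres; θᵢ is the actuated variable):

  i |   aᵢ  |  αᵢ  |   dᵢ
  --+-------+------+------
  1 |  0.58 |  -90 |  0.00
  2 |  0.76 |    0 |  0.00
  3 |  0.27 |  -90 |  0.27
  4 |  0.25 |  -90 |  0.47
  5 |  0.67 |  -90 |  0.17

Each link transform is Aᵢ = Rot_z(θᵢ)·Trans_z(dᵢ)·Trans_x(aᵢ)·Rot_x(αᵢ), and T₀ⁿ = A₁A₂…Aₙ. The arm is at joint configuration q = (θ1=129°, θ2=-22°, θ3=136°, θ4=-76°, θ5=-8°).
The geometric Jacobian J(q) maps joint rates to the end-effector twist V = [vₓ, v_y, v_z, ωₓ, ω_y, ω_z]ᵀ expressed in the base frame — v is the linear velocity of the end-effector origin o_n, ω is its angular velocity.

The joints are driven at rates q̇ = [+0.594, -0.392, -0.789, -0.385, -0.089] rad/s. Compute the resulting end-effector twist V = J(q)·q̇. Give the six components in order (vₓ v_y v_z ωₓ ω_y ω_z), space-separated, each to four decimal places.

-0.1794 -0.4768 -0.3234 0.6576 1.0303 0.5163

o_n = [-1.1834, -0.3107, -0.0854]
J₁: ẑ×o_n = [0.3107, -1.1834, 0.0000], ω = ẑ
J2: z=[-0.7771, -0.6293, 0.0000] o=[-0.3650, 0.4507, 0.0000] → [0.0538, -0.0664, 0.0767, -0.7771, -0.6293, 0.0000]
J3: z=[-0.7771, -0.6293, 0.0000] o=[-0.8085, 0.9984, 0.2847] → [0.2329, -0.2877, 0.7813, -0.7771, -0.6293, 0.0000]
J4: z=[0.5749, -0.7100, 0.4067] o=[-0.9492, 0.7431, 0.0380] → [0.5163, -0.0243, -0.7721, 0.5749, -0.7100, 0.4067]
J5: z=[0.4364, -0.1545, -0.8864] o=[-0.8520, 0.2377, 0.1740] → [-0.4460, 0.4070, -0.2905, 0.4364, -0.1545, -0.8864]
V = J·q̇ = [-0.1794, -0.4768, -0.3234, 0.6576, 1.0303, 0.5163]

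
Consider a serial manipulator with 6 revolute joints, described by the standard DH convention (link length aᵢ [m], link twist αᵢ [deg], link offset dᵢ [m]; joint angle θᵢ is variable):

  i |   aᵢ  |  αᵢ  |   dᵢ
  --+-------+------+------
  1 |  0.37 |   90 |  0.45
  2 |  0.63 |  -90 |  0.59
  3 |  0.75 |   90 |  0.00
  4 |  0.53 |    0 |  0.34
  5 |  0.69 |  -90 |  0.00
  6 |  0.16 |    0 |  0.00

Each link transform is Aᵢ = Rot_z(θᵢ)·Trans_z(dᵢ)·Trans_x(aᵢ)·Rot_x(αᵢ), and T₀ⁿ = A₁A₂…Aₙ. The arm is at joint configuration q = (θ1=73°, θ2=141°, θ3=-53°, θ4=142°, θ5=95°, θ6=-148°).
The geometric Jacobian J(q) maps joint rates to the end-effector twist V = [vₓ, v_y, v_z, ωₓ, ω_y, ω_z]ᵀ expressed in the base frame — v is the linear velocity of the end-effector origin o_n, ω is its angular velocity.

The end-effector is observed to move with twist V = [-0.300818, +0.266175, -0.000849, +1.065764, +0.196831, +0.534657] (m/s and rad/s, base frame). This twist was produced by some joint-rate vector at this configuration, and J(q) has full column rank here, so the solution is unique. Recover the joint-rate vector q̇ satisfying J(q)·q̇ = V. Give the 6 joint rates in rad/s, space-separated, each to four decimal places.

o_n = [0.8954, -0.0468, 0.7522]
J₁: ẑ×o_n = [0.0468, 0.8954, -0.0000], ω = ẑ
J2: z=[0.9563, -0.2924, 0.0000] o=[0.1082, 0.3538, 0.4500] → [-0.0884, -0.2890, -0.1530, 0.9563, -0.2924, 0.0000]
J3: z=[-0.1840, -0.6018, -0.7771] o=[0.5293, -0.2869, 0.8465] → [0.2433, -0.3019, 0.1762, -0.1840, -0.6018, -0.7771]
J4: z=[0.7570, 0.4176, -0.5026] o=[0.9995, -0.7974, 1.1305] → [0.2193, 0.3387, 0.6117, 0.7570, 0.4176, -0.5026]
J5: z=[0.7570, 0.4176, -0.5026] o=[0.9350, -0.5675, 0.5479] → [0.3470, -0.1348, 0.4107, 0.7570, 0.4176, -0.5026]
J6: z=[0.6261, -0.2432, 0.7409] o=[0.8058, 0.0366, 0.8553] → [0.0868, 0.1309, -0.0304, 0.6261, -0.2432, 0.7409]
q̇ = J⁺·V = [-0.3250, 0.6030, -0.7370, 0.9770, -0.8830, 0.4510]

-0.3250 0.6030 -0.7370 0.9770 -0.8830 0.4510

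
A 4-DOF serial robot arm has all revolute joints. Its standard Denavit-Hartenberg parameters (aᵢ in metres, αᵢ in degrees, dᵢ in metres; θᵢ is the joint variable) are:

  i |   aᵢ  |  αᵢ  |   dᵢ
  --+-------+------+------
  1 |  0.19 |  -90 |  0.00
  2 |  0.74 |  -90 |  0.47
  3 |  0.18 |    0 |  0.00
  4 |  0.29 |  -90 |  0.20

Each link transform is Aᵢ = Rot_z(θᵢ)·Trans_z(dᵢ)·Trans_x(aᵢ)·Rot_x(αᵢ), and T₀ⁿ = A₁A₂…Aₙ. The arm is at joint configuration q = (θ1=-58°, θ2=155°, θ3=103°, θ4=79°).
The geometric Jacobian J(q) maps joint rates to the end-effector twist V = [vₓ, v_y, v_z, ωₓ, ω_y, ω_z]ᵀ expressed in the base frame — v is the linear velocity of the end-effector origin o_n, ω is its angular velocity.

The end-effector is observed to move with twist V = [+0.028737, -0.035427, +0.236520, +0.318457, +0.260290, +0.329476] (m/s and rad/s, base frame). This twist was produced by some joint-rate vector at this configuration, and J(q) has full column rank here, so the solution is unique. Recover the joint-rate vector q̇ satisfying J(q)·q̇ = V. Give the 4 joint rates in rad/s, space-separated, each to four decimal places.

o_n = [0.1176, 0.3869, 0.0081]
J₁: ẑ×o_n = [-0.3869, 0.1176, 0.0000], ω = ẑ
J2: z=[0.8480, 0.5299, 0.0000] o=[0.1007, -0.1611, 0.0000] → [0.0043, -0.0069, 0.4558, 0.8480, 0.5299, 0.0000]
J3: z=[-0.2240, 0.3584, 0.9063] o=[0.1439, 0.6567, -0.3127] → [0.3595, 0.0480, 0.0698, -0.2240, 0.3584, 0.9063]
J4: z=[-0.2240, 0.3584, 0.9063] o=[0.0146, 0.5326, -0.2956] → [0.2409, 0.1614, -0.0043, -0.2240, 0.3584, 0.9063]
q̇ = J⁺·V = [0.2180, 0.4080, 0.6890, -0.5660]

0.2180 0.4080 0.6890 -0.5660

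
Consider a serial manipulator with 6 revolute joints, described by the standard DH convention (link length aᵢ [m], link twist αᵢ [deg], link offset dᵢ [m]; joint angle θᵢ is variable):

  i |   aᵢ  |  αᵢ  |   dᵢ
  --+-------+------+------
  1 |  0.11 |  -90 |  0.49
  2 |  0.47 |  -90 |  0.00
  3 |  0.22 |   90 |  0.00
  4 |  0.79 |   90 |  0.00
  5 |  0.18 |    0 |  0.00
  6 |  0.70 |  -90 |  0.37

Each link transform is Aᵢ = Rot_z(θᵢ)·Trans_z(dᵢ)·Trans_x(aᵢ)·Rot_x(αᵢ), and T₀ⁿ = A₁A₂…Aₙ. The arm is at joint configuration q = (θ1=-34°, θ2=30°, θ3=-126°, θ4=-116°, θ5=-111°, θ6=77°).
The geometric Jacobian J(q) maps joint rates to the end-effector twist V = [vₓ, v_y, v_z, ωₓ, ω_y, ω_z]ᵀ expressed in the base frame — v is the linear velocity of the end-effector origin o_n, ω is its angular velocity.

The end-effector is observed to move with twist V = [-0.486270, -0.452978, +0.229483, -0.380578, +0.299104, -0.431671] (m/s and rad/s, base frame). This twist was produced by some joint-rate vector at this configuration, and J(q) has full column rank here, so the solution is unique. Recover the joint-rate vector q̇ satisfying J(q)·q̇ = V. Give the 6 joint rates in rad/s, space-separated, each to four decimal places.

-0.3850 -0.0080 0.4120 0.2940 -0.0330 -0.2640

o_n = [1.3360, -1.1729, 0.7033]
J₁: ẑ×o_n = [1.1729, 1.3360, -0.0000], ω = ẑ
J2: z=[0.5592, 0.8290, 0.0000] o=[0.0912, -0.0615, 0.4900] → [0.1769, -0.1193, -1.6534, 0.5592, 0.8290, 0.0000]
J3: z=[-0.4145, 0.2796, -0.8660] o=[0.4286, -0.2891, 0.2550] → [-0.6400, -0.5999, 0.1127, -0.4145, 0.2796, -0.8660]
J4: z=[-0.9095, -0.0955, 0.4045] o=[0.4353, -0.0789, 0.3197] → [0.4059, 0.7133, 1.0810, -0.9095, -0.0955, 0.4045]
J5: z=[-0.2090, -0.7361, -0.6438] o=[0.7191, -0.6083, 0.8328] → [-0.2682, -0.4242, 0.5721, -0.2090, -0.7361, -0.6438]
J6: z=[-0.2090, -0.7361, -0.6438] o=[0.8488, -0.5490, 0.7229] → [-0.3872, -0.3177, 0.4890, -0.2090, -0.7361, -0.6438]
q̇ = J⁺·V = [-0.3850, -0.0080, 0.4120, 0.2940, -0.0330, -0.2640]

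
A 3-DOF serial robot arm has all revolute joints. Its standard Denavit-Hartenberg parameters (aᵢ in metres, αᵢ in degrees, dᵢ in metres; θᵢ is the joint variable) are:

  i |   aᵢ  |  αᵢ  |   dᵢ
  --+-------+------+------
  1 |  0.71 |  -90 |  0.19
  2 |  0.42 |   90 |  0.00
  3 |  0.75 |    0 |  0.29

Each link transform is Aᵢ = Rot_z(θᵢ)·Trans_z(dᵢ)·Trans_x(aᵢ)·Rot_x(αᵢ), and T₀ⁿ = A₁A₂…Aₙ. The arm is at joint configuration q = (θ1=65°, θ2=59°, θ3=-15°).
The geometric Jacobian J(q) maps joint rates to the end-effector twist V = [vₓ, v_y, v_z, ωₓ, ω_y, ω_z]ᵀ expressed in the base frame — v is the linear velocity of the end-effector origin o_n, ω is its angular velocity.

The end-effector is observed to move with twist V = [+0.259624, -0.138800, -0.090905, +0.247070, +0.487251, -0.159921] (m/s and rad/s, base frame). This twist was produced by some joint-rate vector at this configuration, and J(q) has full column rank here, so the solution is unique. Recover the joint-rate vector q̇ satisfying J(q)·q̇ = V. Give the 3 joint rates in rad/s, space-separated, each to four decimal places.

-0.4880 -0.0180 0.6370

o_n = [0.8301, 1.3209, -0.6416]
J₁: ẑ×o_n = [-1.3209, 0.8301, 0.0000], ω = ẑ
J2: z=[-0.9063, 0.4226, 0.0000] o=[0.3001, 0.6435, 0.1900] → [-0.3515, -0.7537, -0.8380, -0.9063, 0.4226, 0.0000]
J3: z=[0.3623, 0.7769, 0.5150] o=[0.3915, 0.8395, -0.1700] → [-0.6143, 0.3968, -0.1664, 0.3623, 0.7769, 0.5150]
q̇ = J⁺·V = [-0.4880, -0.0180, 0.6370]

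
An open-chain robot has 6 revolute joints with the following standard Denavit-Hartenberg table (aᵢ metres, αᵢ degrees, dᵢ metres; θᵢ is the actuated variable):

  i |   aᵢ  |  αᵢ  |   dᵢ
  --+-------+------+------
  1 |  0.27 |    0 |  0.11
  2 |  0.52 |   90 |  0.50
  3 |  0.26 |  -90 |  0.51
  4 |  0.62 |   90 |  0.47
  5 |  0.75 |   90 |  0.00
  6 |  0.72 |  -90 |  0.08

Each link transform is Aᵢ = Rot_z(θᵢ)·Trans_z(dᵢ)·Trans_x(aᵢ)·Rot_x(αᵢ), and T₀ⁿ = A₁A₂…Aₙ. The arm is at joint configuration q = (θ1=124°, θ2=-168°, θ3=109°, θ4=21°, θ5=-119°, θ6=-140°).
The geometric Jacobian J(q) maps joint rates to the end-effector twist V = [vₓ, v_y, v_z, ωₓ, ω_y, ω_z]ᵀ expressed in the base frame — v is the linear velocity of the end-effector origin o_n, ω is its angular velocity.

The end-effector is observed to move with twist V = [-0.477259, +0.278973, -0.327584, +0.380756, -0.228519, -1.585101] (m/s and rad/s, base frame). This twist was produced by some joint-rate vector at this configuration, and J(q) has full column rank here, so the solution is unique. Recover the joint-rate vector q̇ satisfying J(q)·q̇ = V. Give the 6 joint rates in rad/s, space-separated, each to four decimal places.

o_n = [-0.0674, 0.2608, 0.9905]
J₁: ẑ×o_n = [-0.2608, -0.0674, 0.0000], ω = ẑ
J2: z=[0.0000, 0.0000, 1.0000] o=[-0.1510, 0.2238, 0.1100] → [-0.0370, 0.0836, 0.0000, 0.0000, 0.0000, 1.0000]
J3: z=[-0.6947, -0.7193, 0.0000] o=[0.2231, -0.1374, 0.6100] → [-0.2737, 0.2643, -0.4855, -0.6947, -0.7193, 0.0000]
J4: z=[-0.6801, 0.6568, -0.3256] o=[-0.1921, -0.4454, 0.8558] → [0.3184, 0.0510, -0.5623, -0.6801, 0.6568, -0.3256]
J5: z=[-0.7324, -0.5905, 0.3388] o=[-0.4930, 0.1540, 1.2501] → [0.1171, -0.0459, 0.1731, -0.7324, -0.5905, 0.3388]
J6: z=[-0.3562, -0.0917, -0.9299] o=[-0.0578, -0.4474, 1.1427] → [0.6725, -0.0454, -0.2532, -0.3562, -0.0917, -0.9299]
q̇ = J⁺·V = [-0.9500, -0.8640, 0.8940, -0.2470, -0.9010, -0.4880]

-0.9500 -0.8640 0.8940 -0.2470 -0.9010 -0.4880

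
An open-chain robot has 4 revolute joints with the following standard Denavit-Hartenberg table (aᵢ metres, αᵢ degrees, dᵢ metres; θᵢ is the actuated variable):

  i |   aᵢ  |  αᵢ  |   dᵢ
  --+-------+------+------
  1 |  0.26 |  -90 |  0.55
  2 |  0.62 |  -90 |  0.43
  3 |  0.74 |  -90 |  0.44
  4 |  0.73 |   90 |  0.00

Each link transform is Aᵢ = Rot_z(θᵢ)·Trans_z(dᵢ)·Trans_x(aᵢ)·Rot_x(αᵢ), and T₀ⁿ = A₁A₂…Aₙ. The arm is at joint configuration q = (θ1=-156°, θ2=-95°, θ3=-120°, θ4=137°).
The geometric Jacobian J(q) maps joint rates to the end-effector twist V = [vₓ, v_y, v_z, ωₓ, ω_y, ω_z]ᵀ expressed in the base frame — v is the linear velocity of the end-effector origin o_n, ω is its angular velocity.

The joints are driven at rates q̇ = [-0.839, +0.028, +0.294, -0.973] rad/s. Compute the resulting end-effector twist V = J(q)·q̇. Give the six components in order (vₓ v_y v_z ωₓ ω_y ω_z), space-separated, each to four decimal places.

o_n = [0.1038, -0.6199, 1.0599]
J₁: ẑ×o_n = [0.6199, 0.1038, -0.0000], ω = ẑ
J2: z=[0.4067, -0.9135, 0.0000] o=[-0.2375, -0.1058, 0.5500] → [-0.4658, -0.2074, 0.1027, 0.4067, -0.9135, 0.0000]
J3: z=[-0.9101, -0.4052, 0.0872] o=[-0.0133, -0.4766, 1.1676] → [0.0561, -0.0878, 0.1778, -0.9101, -0.4052, 0.0872]
J4: z=[0.2723, -0.4261, 0.8627] o=[-0.1825, -1.2535, 0.8374] → [-0.6414, 0.1864, 0.2945, 0.2723, -0.4261, 0.8627]
V = J·q̇ = [0.1075, -0.3001, -0.2314, -0.5211, 0.2699, -1.6528]

0.1075 -0.3001 -0.2314 -0.5211 0.2699 -1.6528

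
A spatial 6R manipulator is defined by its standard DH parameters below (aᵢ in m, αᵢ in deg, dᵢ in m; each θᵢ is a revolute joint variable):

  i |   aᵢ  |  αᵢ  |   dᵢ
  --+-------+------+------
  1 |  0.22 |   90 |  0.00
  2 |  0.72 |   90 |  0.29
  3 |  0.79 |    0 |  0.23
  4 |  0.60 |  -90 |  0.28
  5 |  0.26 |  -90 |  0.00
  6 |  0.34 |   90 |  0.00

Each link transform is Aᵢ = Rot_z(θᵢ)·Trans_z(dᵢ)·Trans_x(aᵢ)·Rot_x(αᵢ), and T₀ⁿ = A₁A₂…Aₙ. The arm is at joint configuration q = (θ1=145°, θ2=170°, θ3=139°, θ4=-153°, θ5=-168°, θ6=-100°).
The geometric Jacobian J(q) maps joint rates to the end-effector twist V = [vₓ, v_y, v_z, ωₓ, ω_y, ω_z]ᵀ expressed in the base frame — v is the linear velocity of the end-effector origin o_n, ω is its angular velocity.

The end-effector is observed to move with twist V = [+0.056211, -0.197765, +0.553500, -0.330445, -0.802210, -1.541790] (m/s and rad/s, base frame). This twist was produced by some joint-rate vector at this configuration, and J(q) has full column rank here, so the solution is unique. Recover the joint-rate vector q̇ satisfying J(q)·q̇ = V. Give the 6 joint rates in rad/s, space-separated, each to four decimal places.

o_n = [0.8163, 0.6927, 0.6469]
J₁: ẑ×o_n = [-0.6927, 0.8163, 0.0000], ω = ẑ
J2: z=[0.5736, 0.8192, 0.0000] o=[-0.1802, 0.1262, 0.0000] → [0.5299, -0.3711, -0.4914, 0.5736, 0.8192, 0.0000]
J3: z=[-0.1422, 0.0996, 0.9848] o=[0.5670, -0.0430, 0.1250] → [-0.6725, 0.3198, -0.1295, -0.1422, 0.0996, 0.9848]
J4: z=[-0.1422, 0.0996, 0.9848] o=[0.3505, 0.7413, 0.2480] → [0.0876, 0.5154, -0.0395, -0.1422, 0.0996, 0.9848]
J5: z=[0.7517, 0.6582, 0.0420] o=[0.6971, 0.3214, 0.6248] → [-0.0011, -0.0116, 0.2006, 0.7517, 0.6582, 0.0420]
J6: z=[-0.0052, -0.0577, 0.9983] o=[0.5256, 0.5166, 0.6352] → [-0.1764, 0.2902, 0.0159, -0.0052, -0.0577, 0.9983]
q̇ = J⁺·V = [0.0510, -0.8990, -0.7660, -0.3650, 0.0290, -0.4810]

0.0510 -0.8990 -0.7660 -0.3650 0.0290 -0.4810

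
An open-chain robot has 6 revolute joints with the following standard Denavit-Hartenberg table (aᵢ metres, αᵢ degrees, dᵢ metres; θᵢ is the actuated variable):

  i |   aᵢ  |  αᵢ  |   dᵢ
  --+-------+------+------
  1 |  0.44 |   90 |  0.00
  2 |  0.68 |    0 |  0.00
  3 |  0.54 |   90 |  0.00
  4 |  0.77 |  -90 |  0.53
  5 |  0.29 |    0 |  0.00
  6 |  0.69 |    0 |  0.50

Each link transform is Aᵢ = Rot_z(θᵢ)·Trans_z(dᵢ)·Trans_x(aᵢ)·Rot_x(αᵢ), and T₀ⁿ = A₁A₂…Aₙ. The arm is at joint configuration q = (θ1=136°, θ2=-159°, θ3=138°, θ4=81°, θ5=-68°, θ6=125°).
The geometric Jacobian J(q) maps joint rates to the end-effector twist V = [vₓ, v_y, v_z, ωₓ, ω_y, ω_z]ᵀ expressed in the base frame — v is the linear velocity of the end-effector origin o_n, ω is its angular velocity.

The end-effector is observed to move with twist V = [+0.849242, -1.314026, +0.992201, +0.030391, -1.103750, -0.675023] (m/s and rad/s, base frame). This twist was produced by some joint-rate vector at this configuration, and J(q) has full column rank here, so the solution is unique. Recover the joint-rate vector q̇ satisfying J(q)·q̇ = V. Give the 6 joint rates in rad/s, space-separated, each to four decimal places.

-0.2440 -0.7980 -0.0670 0.6850 0.7410 -0.1520

o_n = [0.9491, 0.9146, -0.5361]
J₁: ẑ×o_n = [-0.9146, 0.9491, 0.0000], ω = ẑ
J2: z=[0.6947, 0.7193, 0.0000] o=[-0.3165, 0.3056, 0.0000] → [-0.3857, 0.3724, -0.4875, 0.6947, 0.7193, 0.0000]
J3: z=[0.6947, 0.7193, 0.0000] o=[0.1402, -0.1353, -0.2437] → [-0.2104, 0.2031, 0.1474, 0.6947, 0.7193, 0.0000]
J4: z=[0.2578, -0.2489, -0.9336] o=[-0.2225, 0.2149, -0.4372] → [0.6779, -1.0683, 0.4720, 0.2578, -0.2489, -0.9336]
J5: z=[0.7720, -0.5280, 0.3540] o=[0.3615, 0.7081, -0.9752] → [-0.3049, -0.1309, 0.4696, 0.7720, -0.5280, 0.3540]
J6: z=[0.7720, -0.5280, 0.3540] o=[0.4940, 0.7294, -1.2323] → [-0.4331, -0.3763, 0.3833, 0.7720, -0.5280, 0.3540]
q̇ = J⁺·V = [-0.2440, -0.7980, -0.0670, 0.6850, 0.7410, -0.1520]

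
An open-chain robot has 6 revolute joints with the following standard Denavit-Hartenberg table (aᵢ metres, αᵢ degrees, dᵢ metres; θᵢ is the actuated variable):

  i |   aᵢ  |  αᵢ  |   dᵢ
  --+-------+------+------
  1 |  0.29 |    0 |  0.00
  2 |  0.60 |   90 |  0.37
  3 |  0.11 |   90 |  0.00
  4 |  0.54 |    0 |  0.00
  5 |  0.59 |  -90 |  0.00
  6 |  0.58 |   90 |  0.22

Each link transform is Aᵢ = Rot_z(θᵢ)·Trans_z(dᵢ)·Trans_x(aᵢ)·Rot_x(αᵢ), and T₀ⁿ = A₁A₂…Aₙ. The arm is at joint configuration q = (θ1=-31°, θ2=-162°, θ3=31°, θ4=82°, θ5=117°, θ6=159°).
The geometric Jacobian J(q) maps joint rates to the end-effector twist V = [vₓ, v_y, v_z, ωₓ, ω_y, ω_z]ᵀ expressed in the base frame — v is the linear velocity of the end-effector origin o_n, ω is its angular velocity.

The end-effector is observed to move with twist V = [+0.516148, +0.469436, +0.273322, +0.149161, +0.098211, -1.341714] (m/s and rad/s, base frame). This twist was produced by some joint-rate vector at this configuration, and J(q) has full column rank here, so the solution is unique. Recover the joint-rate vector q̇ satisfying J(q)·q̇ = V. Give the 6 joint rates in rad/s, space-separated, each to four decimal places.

-0.3510 -0.7230 -0.5780 -0.0920 0.2580 -0.7480

o_n = [-0.3379, 0.3052, 0.6568]
J₁: ẑ×o_n = [-0.3052, -0.3379, 0.0000], ω = ẑ
J2: z=[0.0000, 0.0000, 1.0000] o=[0.2486, -0.1494, 0.0000] → [-0.4545, -0.5865, 0.0000, 0.0000, 0.0000, 1.0000]
J3: z=[0.2250, 0.9744, 0.0000] o=[-0.3360, -0.0144, 0.3700] → [0.2794, -0.0645, 0.0737, 0.2250, 0.9744, 0.0000]
J4: z=[-0.5018, 0.1159, -0.8572] o=[-0.4279, 0.0068, 0.4267] → [0.2824, 0.0384, -0.1601, -0.5018, 0.1159, -0.8572]
J5: z=[-0.5018, 0.1159, -0.8572] o=[-0.3704, 0.5424, 0.4654] → [-0.1811, 0.0682, 0.1153, -0.5018, 0.1159, -0.8572]
J6: z=[-0.4846, -0.8585, 0.1677] o=[0.0523, 0.2476, 0.1780] → [-0.4207, 0.1666, -0.3629, -0.4846, -0.8585, 0.1677]
q̇ = J⁺·V = [-0.3510, -0.7230, -0.5780, -0.0920, 0.2580, -0.7480]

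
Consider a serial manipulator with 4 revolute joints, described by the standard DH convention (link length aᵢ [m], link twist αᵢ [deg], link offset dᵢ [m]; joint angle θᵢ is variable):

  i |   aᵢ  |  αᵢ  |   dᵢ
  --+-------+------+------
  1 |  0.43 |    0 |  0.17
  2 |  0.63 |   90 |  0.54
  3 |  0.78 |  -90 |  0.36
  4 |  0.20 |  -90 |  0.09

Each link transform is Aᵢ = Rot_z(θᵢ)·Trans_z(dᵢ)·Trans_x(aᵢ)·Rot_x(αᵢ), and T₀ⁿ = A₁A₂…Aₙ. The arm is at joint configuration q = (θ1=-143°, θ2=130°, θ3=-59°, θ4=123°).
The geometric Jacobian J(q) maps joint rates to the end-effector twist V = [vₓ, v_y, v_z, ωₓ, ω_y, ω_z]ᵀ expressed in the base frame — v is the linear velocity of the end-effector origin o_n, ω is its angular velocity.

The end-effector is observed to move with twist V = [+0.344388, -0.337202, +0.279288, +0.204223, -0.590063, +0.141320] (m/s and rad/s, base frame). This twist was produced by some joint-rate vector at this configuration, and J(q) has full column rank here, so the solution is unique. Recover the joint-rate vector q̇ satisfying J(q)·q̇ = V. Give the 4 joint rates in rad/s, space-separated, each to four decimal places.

0.5350 -0.5930 0.5290 0.3870

o_n = [0.6391, -0.6829, 0.1811]
J₁: ẑ×o_n = [0.6829, 0.6391, -0.0000], ω = ẑ
J2: z=[0.0000, 0.0000, 1.0000] o=[-0.3434, -0.2588, 0.1700] → [0.4242, 0.9825, -0.0000, 0.0000, 0.0000, 1.0000]
J3: z=[-0.2250, -0.9744, 0.0000] o=[0.2704, -0.4005, 0.7100] → [0.5153, -0.1190, 0.4228, -0.2250, -0.9744, 0.0000]
J4: z=[0.8352, -0.1928, 0.5150] o=[0.5809, -0.8416, 0.0414] → [-0.1087, -0.0867, 0.1438, 0.8352, -0.1928, 0.5150]
q̇ = J⁺·V = [0.5350, -0.5930, 0.5290, 0.3870]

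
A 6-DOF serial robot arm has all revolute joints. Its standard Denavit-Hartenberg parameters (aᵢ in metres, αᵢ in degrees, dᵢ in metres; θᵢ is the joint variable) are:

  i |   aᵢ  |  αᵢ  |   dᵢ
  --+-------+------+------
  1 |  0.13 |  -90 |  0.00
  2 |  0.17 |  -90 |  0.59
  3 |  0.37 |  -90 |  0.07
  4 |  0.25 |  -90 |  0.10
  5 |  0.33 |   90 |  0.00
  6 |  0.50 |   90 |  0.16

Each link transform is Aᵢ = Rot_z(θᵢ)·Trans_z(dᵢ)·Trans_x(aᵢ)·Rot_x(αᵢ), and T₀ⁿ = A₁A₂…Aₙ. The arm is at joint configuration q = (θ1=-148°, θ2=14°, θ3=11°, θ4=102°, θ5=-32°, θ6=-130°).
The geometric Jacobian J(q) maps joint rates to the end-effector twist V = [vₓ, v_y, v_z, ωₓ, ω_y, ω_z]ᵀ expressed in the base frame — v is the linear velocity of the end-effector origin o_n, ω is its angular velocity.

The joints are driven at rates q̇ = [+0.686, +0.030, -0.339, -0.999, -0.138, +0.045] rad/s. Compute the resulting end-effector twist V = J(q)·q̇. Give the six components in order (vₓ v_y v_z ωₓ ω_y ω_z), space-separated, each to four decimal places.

0.3245 -0.7832 -0.4482 0.1670 -1.0117 0.9426

o_n = [-0.7055, -0.6990, -0.0253]
J₁: ẑ×o_n = [0.6990, -0.7055, 0.0000], ω = ẑ
J2: z=[0.5299, -0.8480, 0.0000] o=[-0.1102, -0.0689, 0.0000] → [0.0214, 0.0134, -0.8387, 0.5299, -0.8480, 0.0000]
J3: z=[0.2052, 0.1282, -0.9703] o=[0.0625, -0.6566, -0.0411] → [-0.0391, 0.7420, 0.0898, 0.2052, 0.1282, -0.9703]
J4: z=[-0.3632, 0.9306, 0.0462] o=[-0.2594, -0.7746, -0.1969] → [0.1562, 0.0417, 0.3877, -0.3632, 0.9306, 0.0462]
J5: z=[0.9316, 0.3621, 0.0306] o=[-0.2986, -0.6950, 0.0573] → [-0.0298, 0.0645, 0.1436, 0.9316, 0.3621, 0.0306]
J6: z=[-0.3018, 0.8178, -0.4900] o=[-0.3654, -0.5474, 0.3448] → [-0.3769, 0.0549, 0.3239, -0.3018, 0.8178, -0.4900]
V = J·q̇ = [0.3245, -0.7832, -0.4482, 0.1670, -1.0117, 0.9426]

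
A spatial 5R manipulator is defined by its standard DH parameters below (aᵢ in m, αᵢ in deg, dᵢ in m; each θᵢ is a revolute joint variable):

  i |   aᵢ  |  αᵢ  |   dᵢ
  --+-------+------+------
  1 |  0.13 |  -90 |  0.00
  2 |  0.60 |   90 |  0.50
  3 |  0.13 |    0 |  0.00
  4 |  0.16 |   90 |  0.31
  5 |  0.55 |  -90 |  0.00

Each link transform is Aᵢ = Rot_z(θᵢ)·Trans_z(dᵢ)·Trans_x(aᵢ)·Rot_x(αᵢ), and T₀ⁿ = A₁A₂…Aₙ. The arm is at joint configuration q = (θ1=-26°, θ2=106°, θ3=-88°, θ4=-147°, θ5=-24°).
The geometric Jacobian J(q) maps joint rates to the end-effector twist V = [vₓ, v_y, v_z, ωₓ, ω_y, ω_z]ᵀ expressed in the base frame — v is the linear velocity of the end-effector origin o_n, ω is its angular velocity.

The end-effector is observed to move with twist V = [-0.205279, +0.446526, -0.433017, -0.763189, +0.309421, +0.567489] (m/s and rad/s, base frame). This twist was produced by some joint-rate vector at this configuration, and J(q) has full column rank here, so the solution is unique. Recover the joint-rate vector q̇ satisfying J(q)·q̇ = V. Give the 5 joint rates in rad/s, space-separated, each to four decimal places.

0.0950 0.1030 -0.3590 -0.5610 -0.2780

o_n = [0.5359, 0.7541, -0.2397]
J₁: ẑ×o_n = [-0.7541, 0.5359, 0.0000], ω = ẑ
J2: z=[0.4384, 0.8988, 0.0000] o=[0.1168, -0.0570, 0.0000] → [-0.2154, 0.1051, -0.0211, 0.4384, 0.8988, 0.0000]
J3: z=[0.8640, -0.4214, -0.2756] o=[0.1874, 0.4649, -0.5768] → [-0.0623, -0.3873, 0.3967, 0.8640, -0.4214, -0.2756]
J4: z=[0.8640, -0.4214, -0.2756] o=[0.1293, 0.3487, -0.5811] → [-0.0321, -0.4071, 0.5216, 0.8640, -0.4214, -0.2756]
J5: z=[0.0485, 0.6145, -0.7874] o=[0.4773, 0.3248, -0.5783] → [0.5462, -0.0625, -0.0152, 0.0485, 0.6145, -0.7874]
q̇ = J⁺·V = [0.0950, 0.1030, -0.3590, -0.5610, -0.2780]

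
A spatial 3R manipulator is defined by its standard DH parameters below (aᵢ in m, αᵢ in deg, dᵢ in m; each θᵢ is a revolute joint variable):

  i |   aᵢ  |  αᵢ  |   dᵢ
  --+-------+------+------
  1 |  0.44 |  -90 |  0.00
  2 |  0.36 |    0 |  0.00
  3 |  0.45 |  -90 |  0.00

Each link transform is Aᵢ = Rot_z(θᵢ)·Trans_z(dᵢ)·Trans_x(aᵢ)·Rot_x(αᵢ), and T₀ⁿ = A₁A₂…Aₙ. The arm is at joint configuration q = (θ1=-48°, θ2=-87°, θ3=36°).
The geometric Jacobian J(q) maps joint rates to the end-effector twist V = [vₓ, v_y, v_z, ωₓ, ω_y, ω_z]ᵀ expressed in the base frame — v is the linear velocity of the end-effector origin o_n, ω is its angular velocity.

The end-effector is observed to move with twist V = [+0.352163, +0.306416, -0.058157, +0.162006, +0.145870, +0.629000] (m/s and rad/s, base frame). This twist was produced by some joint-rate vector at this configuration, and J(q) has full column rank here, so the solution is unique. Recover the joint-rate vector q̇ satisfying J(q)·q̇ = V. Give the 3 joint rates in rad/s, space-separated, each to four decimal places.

0.6290 -0.1900 0.4080

o_n = [0.4965, -0.5514, 0.7092]
J₁: ẑ×o_n = [0.5514, 0.4965, -0.0000], ω = ẑ
J2: z=[0.7431, 0.6691, 0.0000] o=[0.2944, -0.3270, 0.0000] → [0.4746, -0.5271, -0.3020, 0.7431, 0.6691, 0.0000]
J3: z=[0.7431, 0.6691, 0.0000] o=[0.3070, -0.3410, 0.3595] → [0.2340, -0.2599, -0.2832, 0.7431, 0.6691, 0.0000]
q̇ = J⁺·V = [0.6290, -0.1900, 0.4080]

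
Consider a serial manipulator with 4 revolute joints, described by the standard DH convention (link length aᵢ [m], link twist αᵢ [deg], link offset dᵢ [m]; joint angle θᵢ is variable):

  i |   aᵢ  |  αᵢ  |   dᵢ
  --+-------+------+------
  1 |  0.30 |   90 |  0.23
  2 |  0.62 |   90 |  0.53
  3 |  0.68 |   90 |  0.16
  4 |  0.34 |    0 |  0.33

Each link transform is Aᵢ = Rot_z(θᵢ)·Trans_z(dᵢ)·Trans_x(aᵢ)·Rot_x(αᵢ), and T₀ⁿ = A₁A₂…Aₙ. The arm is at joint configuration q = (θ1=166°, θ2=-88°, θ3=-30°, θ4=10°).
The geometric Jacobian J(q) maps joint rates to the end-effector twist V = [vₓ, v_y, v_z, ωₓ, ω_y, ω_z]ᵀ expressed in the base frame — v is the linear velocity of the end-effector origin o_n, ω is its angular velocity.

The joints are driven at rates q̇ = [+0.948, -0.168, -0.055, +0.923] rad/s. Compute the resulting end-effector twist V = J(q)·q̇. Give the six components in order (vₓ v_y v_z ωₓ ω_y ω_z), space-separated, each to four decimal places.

0.7312 -0.3194 0.1089 -0.2717 -0.9292 1.4111

o_n = [-0.1875, -0.2245, -1.1107]
J₁: ẑ×o_n = [0.2245, -0.1875, 0.0000], ω = ẑ
J2: z=[0.2419, 0.9703, 0.0000] o=[-0.2911, 0.0726, 0.2300] → [-1.3009, 0.3243, -0.1724, 0.2419, 0.9703, 0.0000]
J3: z=[0.9697, -0.2418, -0.0349] o=[-0.1839, 0.5921, -0.3896] → [0.1458, 0.6994, -0.7927, 0.9697, -0.2418, -0.0349]
J4: z=[-0.1926, -0.8445, 0.4997] o=[-0.1309, 0.2285, -0.9837] → [0.3336, -0.0527, 0.0394, -0.1926, -0.8445, 0.4997]
V = J·q̇ = [0.7312, -0.3194, 0.1089, -0.2717, -0.9292, 1.4111]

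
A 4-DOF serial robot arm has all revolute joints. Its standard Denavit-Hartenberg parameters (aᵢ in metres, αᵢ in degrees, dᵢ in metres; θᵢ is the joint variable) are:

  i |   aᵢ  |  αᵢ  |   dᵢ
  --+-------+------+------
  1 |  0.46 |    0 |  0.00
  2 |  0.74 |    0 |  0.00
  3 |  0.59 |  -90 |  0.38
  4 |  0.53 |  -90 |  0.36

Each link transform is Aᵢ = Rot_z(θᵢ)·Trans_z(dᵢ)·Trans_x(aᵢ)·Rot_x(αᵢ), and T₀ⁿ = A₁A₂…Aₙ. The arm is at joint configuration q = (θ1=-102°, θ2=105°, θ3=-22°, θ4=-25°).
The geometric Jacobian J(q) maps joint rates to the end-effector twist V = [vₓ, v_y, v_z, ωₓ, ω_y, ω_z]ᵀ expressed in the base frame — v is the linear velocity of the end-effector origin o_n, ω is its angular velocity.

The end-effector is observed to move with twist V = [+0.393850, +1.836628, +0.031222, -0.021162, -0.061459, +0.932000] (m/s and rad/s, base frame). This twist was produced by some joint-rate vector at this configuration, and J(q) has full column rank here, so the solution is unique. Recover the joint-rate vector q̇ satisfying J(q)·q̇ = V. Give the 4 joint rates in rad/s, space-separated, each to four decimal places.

o_n = [1.7726, -0.4193, 0.6040]
J₁: ẑ×o_n = [0.4193, 1.7726, -0.0000], ω = ẑ
J2: z=[0.0000, 0.0000, 1.0000] o=[-0.0956, -0.4499, 0.0000] → [-0.0306, 1.8682, 0.0000, 0.0000, 0.0000, 1.0000]
J3: z=[0.0000, 0.0000, 1.0000] o=[0.6433, -0.4112, 0.0000] → [0.0081, 1.1292, -0.0000, 0.0000, 0.0000, 1.0000]
J4: z=[0.3256, 0.9455, 0.0000] o=[1.2012, -0.6033, 0.3800] → [0.2118, -0.0729, -0.4803, 0.3256, 0.9455, 0.0000]
q̇ = J⁺·V = [0.9910, 0.1920, -0.2510, -0.0650]

0.9910 0.1920 -0.2510 -0.0650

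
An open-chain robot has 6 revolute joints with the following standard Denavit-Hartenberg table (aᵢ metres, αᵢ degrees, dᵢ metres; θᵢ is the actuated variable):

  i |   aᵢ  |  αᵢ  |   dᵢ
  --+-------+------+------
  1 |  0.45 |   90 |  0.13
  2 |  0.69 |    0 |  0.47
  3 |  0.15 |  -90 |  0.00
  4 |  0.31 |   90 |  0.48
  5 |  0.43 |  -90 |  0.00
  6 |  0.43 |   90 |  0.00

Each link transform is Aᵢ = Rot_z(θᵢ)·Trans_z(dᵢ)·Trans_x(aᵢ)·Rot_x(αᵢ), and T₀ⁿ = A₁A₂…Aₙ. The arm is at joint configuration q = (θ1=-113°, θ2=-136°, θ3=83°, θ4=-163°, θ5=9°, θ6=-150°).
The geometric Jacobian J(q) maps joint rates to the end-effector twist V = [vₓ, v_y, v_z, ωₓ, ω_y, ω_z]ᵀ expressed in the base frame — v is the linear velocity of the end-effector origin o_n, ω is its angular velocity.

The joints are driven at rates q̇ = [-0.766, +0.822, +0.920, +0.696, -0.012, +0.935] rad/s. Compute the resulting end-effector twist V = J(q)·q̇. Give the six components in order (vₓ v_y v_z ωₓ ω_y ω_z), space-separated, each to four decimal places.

0.2333 0.9466 0.3020 -2.1138 -0.6016 0.0941

o_n = [-0.4146, -0.0255, 0.1556]
J₁: ẑ×o_n = [0.0255, -0.4146, 0.0000], ω = ẑ
J2: z=[-0.9205, 0.3907, 0.0000] o=[-0.1758, -0.4142, 0.1300] → [0.0100, 0.0236, -0.2645, -0.9205, 0.3907, 0.0000]
J3: z=[-0.9205, 0.3907, 0.0000] o=[-0.4145, 0.2263, -0.3493] → [0.1973, 0.4648, 0.2318, -0.9205, 0.3907, 0.0000]
J4: z=[-0.3121, -0.7351, 0.6018] o=[-0.4498, 0.1432, -0.4691] → [-0.3577, 0.2161, 0.0785, -0.3121, -0.7351, 0.6018]
J5: z=[0.9490, -0.2117, 0.2335] o=[-0.6133, -0.0100, 0.0565] → [-0.0174, -0.0476, 0.0274, 0.9490, -0.2117, 0.2335]
J6: z=[-0.3013, -0.8268, 0.4749] o=[-0.6531, 0.2140, 0.4214] → [0.3335, 0.0332, 0.2694, -0.3013, -0.8268, 0.4749]
V = J·q̇ = [0.2333, 0.9466, 0.3020, -2.1138, -0.6016, 0.0941]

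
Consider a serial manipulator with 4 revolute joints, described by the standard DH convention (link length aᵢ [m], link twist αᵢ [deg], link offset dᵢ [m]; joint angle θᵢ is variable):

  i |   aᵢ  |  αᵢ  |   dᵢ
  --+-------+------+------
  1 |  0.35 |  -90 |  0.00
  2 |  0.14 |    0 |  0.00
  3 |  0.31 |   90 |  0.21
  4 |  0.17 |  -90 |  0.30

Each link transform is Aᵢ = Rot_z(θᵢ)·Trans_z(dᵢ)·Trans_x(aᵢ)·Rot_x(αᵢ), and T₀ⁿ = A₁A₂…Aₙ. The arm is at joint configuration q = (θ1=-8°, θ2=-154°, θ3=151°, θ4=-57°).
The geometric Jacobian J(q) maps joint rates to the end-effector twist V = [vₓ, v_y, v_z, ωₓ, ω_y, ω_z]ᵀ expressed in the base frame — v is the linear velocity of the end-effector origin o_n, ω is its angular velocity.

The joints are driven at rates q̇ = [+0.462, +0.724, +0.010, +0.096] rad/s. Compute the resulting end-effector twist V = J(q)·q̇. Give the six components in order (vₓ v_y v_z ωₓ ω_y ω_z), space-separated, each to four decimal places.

0.3003 0.2516 -0.1918 0.0972 0.7276 0.5579

o_n = [0.6139, -0.0182, 0.3820]
J₁: ẑ×o_n = [0.0182, 0.6139, -0.0000], ω = ẑ
J2: z=[0.1392, 0.9903, 0.0000] o=[0.3466, -0.0487, 0.0000] → [0.3783, -0.0532, -0.2605, 0.1392, 0.9903, 0.0000]
J3: z=[0.1392, 0.9903, 0.0000] o=[0.2220, -0.0312, 0.0614] → [0.3175, -0.0446, -0.3863, 0.1392, 0.9903, 0.0000]
J4: z=[-0.0518, 0.0073, 0.9986] o=[0.5578, 0.1337, 0.0776] → [0.1539, 0.0719, 0.0075, -0.0518, 0.0073, 0.9986]
V = J·q̇ = [0.3003, 0.2516, -0.1918, 0.0972, 0.7276, 0.5579]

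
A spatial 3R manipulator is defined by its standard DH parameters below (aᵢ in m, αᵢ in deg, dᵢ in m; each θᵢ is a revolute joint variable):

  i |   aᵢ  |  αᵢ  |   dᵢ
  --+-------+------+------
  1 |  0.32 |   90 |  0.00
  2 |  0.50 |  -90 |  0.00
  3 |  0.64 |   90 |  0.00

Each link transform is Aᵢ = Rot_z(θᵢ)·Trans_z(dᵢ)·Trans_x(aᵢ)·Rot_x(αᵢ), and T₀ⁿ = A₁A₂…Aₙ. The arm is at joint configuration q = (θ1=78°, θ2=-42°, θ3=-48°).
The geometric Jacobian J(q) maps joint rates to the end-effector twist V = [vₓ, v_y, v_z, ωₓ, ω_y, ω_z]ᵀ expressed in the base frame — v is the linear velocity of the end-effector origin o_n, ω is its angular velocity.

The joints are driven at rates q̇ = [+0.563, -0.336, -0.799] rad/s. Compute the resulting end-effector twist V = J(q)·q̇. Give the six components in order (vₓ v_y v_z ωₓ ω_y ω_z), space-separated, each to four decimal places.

o_n = [0.6752, 0.8889, -0.6211]
J₁: ẑ×o_n = [-0.8889, 0.6752, 0.0000], ω = ẑ
J2: z=[0.9781, -0.2079, 0.0000] o=[0.0665, 0.3130, 0.0000] → [0.1291, 0.6075, 0.6898, 0.9781, -0.2079, 0.0000]
J3: z=[0.1391, 0.6545, 0.7431] o=[0.1438, 0.6765, -0.3346] → [-0.3454, 0.4348, -0.3182, 0.1391, 0.6545, 0.7431]
V = J·q̇ = [-0.2678, -0.1714, 0.0225, -0.4398, -0.4531, -0.0308]

-0.2678 -0.1714 0.0225 -0.4398 -0.4531 -0.0308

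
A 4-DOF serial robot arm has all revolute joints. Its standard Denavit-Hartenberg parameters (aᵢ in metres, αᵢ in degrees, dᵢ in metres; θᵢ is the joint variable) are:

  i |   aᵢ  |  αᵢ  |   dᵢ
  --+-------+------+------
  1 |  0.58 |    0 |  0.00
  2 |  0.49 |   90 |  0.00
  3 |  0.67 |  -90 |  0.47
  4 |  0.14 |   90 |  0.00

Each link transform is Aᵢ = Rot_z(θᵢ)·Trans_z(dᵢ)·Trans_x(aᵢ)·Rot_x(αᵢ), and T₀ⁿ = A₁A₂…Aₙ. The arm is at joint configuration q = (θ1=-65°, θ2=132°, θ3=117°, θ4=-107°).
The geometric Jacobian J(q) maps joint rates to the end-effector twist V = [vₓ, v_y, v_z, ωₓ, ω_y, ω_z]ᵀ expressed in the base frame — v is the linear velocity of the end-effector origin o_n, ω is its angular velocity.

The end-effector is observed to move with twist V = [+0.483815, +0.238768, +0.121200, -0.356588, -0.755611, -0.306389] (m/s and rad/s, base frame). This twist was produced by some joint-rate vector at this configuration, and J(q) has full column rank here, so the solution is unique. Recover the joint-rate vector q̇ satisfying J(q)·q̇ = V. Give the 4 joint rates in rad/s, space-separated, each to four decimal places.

0.8710 -0.7520 -0.0330 0.9370

o_n = [0.8809, -0.5735, 0.5605]
J₁: ẑ×o_n = [0.5735, 0.8809, -0.0000], ω = ẑ
J2: z=[0.0000, 0.0000, 1.0000] o=[0.2451, -0.5257, 0.0000] → [0.0478, 0.6357, -0.0000, 0.0000, 0.0000, 1.0000]
J3: z=[0.9205, -0.3907, 0.0000] o=[0.4366, -0.0746, 0.0000] → [-0.2190, -0.5159, -0.2856, 0.9205, -0.3907, 0.0000]
J4: z=[-0.3481, -0.8202, -0.4540] o=[0.7504, -0.5382, 0.5970] → [0.0139, -0.0719, 0.1193, -0.3481, -0.8202, -0.4540]
q̇ = J⁺·V = [0.8710, -0.7520, -0.0330, 0.9370]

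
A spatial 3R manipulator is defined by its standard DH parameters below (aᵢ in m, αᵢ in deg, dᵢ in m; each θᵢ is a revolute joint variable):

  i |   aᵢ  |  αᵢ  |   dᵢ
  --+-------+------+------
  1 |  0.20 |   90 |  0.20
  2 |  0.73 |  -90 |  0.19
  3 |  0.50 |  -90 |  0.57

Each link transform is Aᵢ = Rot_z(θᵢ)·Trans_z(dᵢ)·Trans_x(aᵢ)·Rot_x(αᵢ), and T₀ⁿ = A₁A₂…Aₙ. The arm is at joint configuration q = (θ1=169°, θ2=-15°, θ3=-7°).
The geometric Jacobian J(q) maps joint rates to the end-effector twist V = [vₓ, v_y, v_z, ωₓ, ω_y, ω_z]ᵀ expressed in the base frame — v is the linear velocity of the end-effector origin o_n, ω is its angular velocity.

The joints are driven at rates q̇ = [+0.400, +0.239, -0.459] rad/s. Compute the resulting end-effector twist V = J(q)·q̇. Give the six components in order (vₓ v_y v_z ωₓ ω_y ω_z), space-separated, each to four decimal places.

o_n = [-1.4560, 0.5386, 0.4332]
J₁: ẑ×o_n = [-0.5386, -1.4560, 0.0000], ω = ẑ
J2: z=[0.1908, 0.9816, 0.0000] o=[-0.1963, 0.0382, 0.2000] → [0.2289, -0.0445, 1.3320, 0.1908, 0.9816, 0.0000]
J3: z=[-0.2541, 0.0494, 0.9659] o=[-0.8522, 0.3592, 0.0111] → [-0.1525, -0.4759, -0.0158, -0.2541, 0.0494, 0.9659]
V = J·q̇ = [-0.0908, -0.3746, 0.3256, 0.1622, 0.2119, -0.0434]

-0.0908 -0.3746 0.3256 0.1622 0.2119 -0.0434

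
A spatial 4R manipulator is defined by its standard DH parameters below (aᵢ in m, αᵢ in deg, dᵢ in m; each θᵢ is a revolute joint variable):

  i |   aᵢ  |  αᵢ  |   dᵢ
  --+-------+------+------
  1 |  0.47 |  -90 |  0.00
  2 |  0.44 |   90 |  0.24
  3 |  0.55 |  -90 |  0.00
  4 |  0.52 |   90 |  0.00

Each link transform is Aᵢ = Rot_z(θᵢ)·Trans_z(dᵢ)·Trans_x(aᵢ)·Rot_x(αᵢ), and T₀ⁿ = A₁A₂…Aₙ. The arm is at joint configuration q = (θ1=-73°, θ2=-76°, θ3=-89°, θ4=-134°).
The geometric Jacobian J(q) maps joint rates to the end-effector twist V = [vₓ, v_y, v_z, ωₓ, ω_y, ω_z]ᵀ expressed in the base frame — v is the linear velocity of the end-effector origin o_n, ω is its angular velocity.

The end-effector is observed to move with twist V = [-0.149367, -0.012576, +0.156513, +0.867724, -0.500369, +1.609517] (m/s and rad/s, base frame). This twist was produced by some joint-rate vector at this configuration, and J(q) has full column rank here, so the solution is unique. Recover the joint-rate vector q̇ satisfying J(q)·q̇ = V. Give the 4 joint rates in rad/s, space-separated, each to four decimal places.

0.8760 0.6680 -0.5330 0.8890

o_n = [0.1117, -0.1899, 0.5206]
J₁: ẑ×o_n = [0.1899, 0.1117, -0.0000], ω = ẑ
J2: z=[0.9563, 0.2924, 0.0000] o=[0.1374, -0.4495, 0.0000] → [0.1522, -0.4979, 0.2557, 0.9563, 0.2924, 0.0000]
J3: z=[-0.2837, 0.9279, 0.2419] o=[0.3980, -0.4811, 0.4269] → [0.0165, -0.0427, 0.1831, -0.2837, 0.9279, 0.2419]
J4: z=[0.0874, -0.2262, 0.9701] o=[-0.1272, -0.6441, 0.4362] → [-0.4597, 0.2243, 0.0937, 0.0874, -0.2262, 0.9701]
q̇ = J⁺·V = [0.8760, 0.6680, -0.5330, 0.8890]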